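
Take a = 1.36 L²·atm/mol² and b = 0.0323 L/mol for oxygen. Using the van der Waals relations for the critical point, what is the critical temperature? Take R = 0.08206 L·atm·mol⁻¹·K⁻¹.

T_c ≈ 152.0 K

For a van der Waals gas, T_c = 8a/(27Rb).
T_c = 8×1.36/(27×0.08206×0.0323) = 10.880/0.071565 = 152.0 K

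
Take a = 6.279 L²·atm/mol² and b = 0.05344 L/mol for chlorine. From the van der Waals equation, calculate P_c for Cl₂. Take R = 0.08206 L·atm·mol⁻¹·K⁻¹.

P_c ≈ 81.43 atm

For a van der Waals gas, P_c = a/(27b²).
P_c = 6.279/(27×(0.05344)²) = 6.279/0.077108 = 81.43 atm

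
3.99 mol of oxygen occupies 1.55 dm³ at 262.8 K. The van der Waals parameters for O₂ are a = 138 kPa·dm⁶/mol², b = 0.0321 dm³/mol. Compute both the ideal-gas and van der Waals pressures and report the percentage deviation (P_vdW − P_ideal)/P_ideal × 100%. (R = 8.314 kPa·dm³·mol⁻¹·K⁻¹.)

Ideal: P_ideal = nRT/V = (3.99)(8.314)(262.8)/1.55 = 5624.40 kPa
vdW: P = nRT/(V − nb) − a n²/V² = 8717.83/1.42192 − 2196.97/2.40250 = 6131.03 − 914.452 = 5216.58 kPa
% deviation = (5216.58 − 5624.40)/5624.40 × 100% = -7.25%

-7.25 %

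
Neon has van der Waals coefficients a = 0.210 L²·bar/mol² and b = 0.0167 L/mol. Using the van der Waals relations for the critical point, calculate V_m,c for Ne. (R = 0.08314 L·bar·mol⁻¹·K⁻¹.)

V_m,c ≈ 0.05010 L/mol

For a van der Waals gas, V_m,c = 3b.
V_m,c = 3×0.0167 = 0.05010 L/mol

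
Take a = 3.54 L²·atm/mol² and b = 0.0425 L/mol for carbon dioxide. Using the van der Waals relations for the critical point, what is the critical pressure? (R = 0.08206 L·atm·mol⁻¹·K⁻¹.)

P_c ≈ 72.59 atm

For a van der Waals gas, P_c = a/(27b²).
P_c = 3.54/(27×(0.0425)²) = 3.54/0.048769 = 72.59 atm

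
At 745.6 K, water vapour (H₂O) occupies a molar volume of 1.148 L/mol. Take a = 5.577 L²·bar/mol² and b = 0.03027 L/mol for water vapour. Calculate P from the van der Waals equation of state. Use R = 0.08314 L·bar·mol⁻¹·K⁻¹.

P ≈ 51.23 bar

P = RT/(V_m − b) − a/V_m²
RT/(V_m − b) = (0.08314)(745.6)/(1.148 − 0.03027) = 61.989/1.1177 = 55.461 bar
a/V_m² = 5.577/(1.148)² = 4.2317 bar
P = 55.461 − 4.2317 = 51.23 bar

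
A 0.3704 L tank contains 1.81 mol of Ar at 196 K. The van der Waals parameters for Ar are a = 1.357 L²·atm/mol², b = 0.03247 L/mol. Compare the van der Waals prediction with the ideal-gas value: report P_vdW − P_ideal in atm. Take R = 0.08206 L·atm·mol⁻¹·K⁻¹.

Ideal: P_ideal = nRT/V = (1.81)(0.08206)(196)/0.3704 = 78.5950 atm
vdW: P = nRT/(V − nb) − a n²/V² = 29.1116/0.311629 − 4.44567/0.137196 = 93.4175 − 32.4038 = 61.0137 atm
ΔP = 61.0137 − 78.5950 = -17.58 atm

ΔP ≈ -17.58 atm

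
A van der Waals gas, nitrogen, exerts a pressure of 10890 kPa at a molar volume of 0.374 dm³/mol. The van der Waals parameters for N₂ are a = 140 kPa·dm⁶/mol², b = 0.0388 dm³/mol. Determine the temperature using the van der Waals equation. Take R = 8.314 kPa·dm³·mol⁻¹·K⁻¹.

T ≈ 479.4 K

T = (P + a/V_m²)(V_m − b)/R
P + a/V_m² = 10890 + 140/(0.374)² = 11891 kPa
V_m − b = 0.374 − 0.0388 = 0.33520 dm³/mol
T = (11891)(0.33520)/8.314 = 479.4 K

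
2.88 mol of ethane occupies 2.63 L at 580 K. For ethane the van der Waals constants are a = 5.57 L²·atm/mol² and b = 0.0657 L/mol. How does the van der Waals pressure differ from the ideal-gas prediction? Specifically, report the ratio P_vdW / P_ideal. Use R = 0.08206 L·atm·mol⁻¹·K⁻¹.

Ideal: P_ideal = nRT/V = (2.88)(0.08206)(580)/2.63 = 52.1190 atm
vdW: P = nRT/(V − nb) − a n²/V² = 137.073/2.44078 − 46.1998/6.91690 = 56.1595 − 6.67926 = 49.4802 atm
Ratio = 49.4802/52.1190 = 0.9494

P_vdW / P_ideal ≈ 0.9494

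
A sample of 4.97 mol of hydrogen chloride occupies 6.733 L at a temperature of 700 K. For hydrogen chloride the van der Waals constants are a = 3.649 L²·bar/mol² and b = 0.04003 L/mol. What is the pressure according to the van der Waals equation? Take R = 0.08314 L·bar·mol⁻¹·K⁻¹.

P ≈ 42.28 bar

P = nRT/(V − nb) − a n²/V²
nRT/(V − nb) = (4.97)(0.08314)(700)/(6.733 − 4.97×0.04003) = 289.24/6.5341 = 44.266 bar
a n²/V² = (3.649)(4.97)²/(6.733)² = 1.9882 bar
P = 44.266 − 1.9882 = 42.28 bar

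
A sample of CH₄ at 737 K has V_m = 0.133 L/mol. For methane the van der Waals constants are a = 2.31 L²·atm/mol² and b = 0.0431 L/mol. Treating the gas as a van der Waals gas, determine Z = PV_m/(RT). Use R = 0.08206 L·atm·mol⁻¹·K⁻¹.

Z ≈ 1.192

P = RT/(V_m − b) − a/V_m² = (0.08206)(737)/(0.133 − 0.0431) − 2.31/(0.133)²
  = 60.478/0.089900 − 130.59 = 672.73 − 130.59 = 542.14 atm
Z = PV_m/(RT) = (542.14)(0.133)/((0.08206)(737)) = 72.105/60.478 = 1.192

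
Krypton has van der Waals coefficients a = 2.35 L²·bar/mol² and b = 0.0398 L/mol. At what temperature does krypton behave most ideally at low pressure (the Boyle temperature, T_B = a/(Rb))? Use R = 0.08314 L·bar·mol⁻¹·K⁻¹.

For a van der Waals gas the second virial coefficient B₂ = b − a/(RT) vanishes at T_B = a/(Rb).
T_B = 2.35/(0.08314×0.0398) = 2.35/0.0033090 = 710.2 K

T_B ≈ 710.2 K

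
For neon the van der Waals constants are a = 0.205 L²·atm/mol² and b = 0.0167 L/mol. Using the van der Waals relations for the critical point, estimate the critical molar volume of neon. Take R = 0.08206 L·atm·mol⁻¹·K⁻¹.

For a van der Waals gas, V_m,c = 3b.
V_m,c = 3×0.0167 = 0.05010 L/mol

V_m,c ≈ 0.05010 L/mol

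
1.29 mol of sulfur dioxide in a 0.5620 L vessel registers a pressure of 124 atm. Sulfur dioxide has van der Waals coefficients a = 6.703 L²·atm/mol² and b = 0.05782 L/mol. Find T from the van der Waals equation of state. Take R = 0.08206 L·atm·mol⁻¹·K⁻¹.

T ≈ 733.6 K

T = (P + a n²/V²)(V − nb)/(nR)
P + a n²/V² = 124 + (6.703)(1.29)²/(0.5620)² = 159.32 atm
V − nb = 0.5620 − (1.29)(0.05782) = 0.48741 L
T = (159.32)(0.48741)/((1.29)(0.08206)) = 733.6 K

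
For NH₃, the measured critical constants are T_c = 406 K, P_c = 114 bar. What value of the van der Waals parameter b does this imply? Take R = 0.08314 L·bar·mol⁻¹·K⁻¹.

From T_c = 8a/(27Rb) and P_c = a/(27b²): b = R T_c/(8 P_c).
b = (0.08314)(406)/(8×114) = 33.755/912.00 = 0.03701 L/mol

b ≈ 0.03701 L/mol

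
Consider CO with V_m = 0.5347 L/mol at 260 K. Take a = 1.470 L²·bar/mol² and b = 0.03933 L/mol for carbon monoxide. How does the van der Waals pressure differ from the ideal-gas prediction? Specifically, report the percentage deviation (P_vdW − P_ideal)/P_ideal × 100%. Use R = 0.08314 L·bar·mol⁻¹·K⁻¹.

-4.78 %

Ideal: P_ideal = RT/V_m = (0.08314)(260)/0.5347 = 40.4272 bar
vdW: P = RT/(V_m − b) − a/V_m² = 21.6164/0.495370 − 1.470/0.285904 = 43.6369 − 5.14159 = 38.4953 bar
% deviation = (38.4953 − 40.4272)/40.4272 × 100% = -4.78%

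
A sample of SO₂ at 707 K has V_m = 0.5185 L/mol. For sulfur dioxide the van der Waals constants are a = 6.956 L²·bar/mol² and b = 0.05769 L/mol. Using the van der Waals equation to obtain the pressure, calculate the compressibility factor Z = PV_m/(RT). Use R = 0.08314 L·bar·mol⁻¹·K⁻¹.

P = RT/(V_m − b) − a/V_m² = (0.08314)(707)/(0.5185 − 0.05769) − 6.956/(0.5185)²
  = 58.780/0.46081 − 25.874 = 127.56 − 25.874 = 101.69 bar
Z = PV_m/(RT) = (101.69)(0.5185)/((0.08314)(707)) = 52.726/58.780 = 0.8970

Z ≈ 0.8970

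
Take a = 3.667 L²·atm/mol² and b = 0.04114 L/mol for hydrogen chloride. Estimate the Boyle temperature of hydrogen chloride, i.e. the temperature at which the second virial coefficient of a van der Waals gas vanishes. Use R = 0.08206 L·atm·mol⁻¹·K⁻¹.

For a van der Waals gas the second virial coefficient B₂ = b − a/(RT) vanishes at T_B = a/(Rb).
T_B = 3.667/(0.08206×0.04114) = 3.667/0.0033759 = 1086 K

T_B ≈ 1086 K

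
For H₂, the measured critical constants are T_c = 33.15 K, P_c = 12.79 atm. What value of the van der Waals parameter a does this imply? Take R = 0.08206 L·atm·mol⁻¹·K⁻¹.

From T_c = 8a/(27Rb) and P_c = a/(27b²): a = 27 R² T_c²/(64 P_c).
a = 27×(0.08206)²×(33.15)²/(64×12.79) = 199.80/818.56 = 0.2441 L²·atm/mol²

a ≈ 0.2441 L²·atm/mol²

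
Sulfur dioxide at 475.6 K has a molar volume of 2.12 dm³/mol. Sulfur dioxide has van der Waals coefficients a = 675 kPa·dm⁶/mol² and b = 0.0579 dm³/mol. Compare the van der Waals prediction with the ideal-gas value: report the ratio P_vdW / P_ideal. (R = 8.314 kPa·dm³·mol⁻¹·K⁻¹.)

Ideal: P_ideal = RT/V_m = (8.314)(475.6)/2.12 = 1865.16 kPa
vdW: P = RT/(V_m − b) − a/V_m² = 3954.14/2.06210 − 675/4.49440 = 1917.53 − 150.187 = 1767.34 kPa
Ratio = 1767.34/1865.16 = 0.9476

P_vdW / P_ideal ≈ 0.9476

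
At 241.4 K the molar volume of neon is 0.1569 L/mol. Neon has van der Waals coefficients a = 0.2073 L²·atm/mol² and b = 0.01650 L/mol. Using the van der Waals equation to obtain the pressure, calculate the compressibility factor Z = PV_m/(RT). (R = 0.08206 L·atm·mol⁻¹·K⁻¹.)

P = RT/(V_m − b) − a/V_m² = (0.08206)(241.4)/(0.1569 − 0.01650) − 0.2073/(0.1569)²
  = 19.809/0.14040 − 8.4208 = 141.09 − 8.4208 = 132.67 atm
Z = PV_m/(RT) = (132.67)(0.1569)/((0.08206)(241.4)) = 20.816/19.809 = 1.051

Z ≈ 1.051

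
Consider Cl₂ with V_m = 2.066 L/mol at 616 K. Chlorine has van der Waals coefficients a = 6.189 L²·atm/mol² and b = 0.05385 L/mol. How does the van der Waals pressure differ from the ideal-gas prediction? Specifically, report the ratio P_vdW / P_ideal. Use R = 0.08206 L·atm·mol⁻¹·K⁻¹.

P_vdW / P_ideal ≈ 0.9675

Ideal: P_ideal = RT/V_m = (0.08206)(616)/2.066 = 24.4671 atm
vdW: P = RT/(V_m − b) − a/V_m² = 50.5490/2.01215 − 6.189/4.26836 = 25.1219 − 1.44997 = 23.6719 atm
Ratio = 23.6719/24.4671 = 0.9675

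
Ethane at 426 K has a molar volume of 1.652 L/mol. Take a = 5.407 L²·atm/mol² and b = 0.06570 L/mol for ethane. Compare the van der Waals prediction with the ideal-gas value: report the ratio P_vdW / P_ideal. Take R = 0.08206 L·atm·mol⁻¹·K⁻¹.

Ideal: P_ideal = RT/V_m = (0.08206)(426)/1.652 = 21.1608 atm
vdW: P = RT/(V_m − b) − a/V_m² = 34.9576/1.58630 − 5.407/2.72910 = 22.0372 − 1.98124 = 20.0560 atm
Ratio = 20.0560/21.1608 = 0.9478

P_vdW / P_ideal ≈ 0.9478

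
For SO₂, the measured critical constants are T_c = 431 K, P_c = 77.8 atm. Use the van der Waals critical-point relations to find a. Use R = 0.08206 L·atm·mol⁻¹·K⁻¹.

a ≈ 6.783 L²·atm/mol²

From T_c = 8a/(27Rb) and P_c = a/(27b²): a = 27 R² T_c²/(64 P_c).
a = 27×(0.08206)²×(431)²/(64×77.8) = 33774/4979.2 = 6.783 L²·atm/mol²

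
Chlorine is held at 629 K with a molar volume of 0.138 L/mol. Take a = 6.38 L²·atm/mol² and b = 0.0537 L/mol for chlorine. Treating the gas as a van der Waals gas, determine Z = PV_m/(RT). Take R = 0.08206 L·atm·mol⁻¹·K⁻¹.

P = RT/(V_m − b) − a/V_m² = (0.08206)(629)/(0.138 − 0.0537) − 6.38/(0.138)²
  = 51.616/0.084300 − 335.01 = 612.29 − 335.01 = 277.28 atm
Z = PV_m/(RT) = (277.28)(0.138)/((0.08206)(629)) = 38.265/51.616 = 0.7413

Z ≈ 0.7413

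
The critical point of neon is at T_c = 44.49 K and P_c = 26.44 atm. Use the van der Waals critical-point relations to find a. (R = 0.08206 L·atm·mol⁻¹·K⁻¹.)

a ≈ 0.2127 L²·atm/mol²

From T_c = 8a/(27Rb) and P_c = a/(27b²): a = 27 R² T_c²/(64 P_c).
a = 27×(0.08206)²×(44.49)²/(64×26.44) = 359.87/1692.2 = 0.2127 L²·atm/mol²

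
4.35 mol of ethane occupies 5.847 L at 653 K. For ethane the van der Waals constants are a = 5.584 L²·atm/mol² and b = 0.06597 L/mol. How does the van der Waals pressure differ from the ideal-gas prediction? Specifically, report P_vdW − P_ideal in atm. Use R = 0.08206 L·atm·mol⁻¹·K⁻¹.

Ideal: P_ideal = nRT/V = (4.35)(0.08206)(653)/5.847 = 39.8658 atm
vdW: P = nRT/(V − nb) − a n²/V² = 233.096/5.56003 − 105.663/34.1874 = 41.9235 − 3.09070 = 38.8328 atm
ΔP = 38.8328 − 39.8658 = -1.033 atm

ΔP ≈ -1.033 atm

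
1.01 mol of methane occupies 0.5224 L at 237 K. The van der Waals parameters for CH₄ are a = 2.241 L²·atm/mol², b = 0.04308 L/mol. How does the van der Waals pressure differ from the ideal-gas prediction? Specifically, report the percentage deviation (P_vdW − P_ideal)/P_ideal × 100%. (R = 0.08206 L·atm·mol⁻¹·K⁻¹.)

Ideal: P_ideal = nRT/V = (1.01)(0.08206)(237)/0.5224 = 37.6009 atm
vdW: P = nRT/(V − nb) − a n²/V² = 19.6427/0.478889 − 2.28604/0.272902 = 41.0172 − 8.37678 = 32.6404 atm
% deviation = (32.6404 − 37.6009)/37.6009 × 100% = -13.19%

-13.19 %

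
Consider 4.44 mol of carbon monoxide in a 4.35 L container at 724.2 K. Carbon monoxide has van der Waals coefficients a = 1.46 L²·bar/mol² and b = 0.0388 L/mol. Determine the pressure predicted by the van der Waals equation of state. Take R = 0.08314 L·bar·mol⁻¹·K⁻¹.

P = nRT/(V − nb) − a n²/V²
nRT/(V − nb) = (4.44)(0.08314)(724.2)/(4.35 − 4.44×0.0388) = 267.33/4.1777 = 63.990 bar
a n²/V² = (1.46)(4.44)²/(4.35)² = 1.5210 bar
P = 63.990 − 1.5210 = 62.47 bar

P ≈ 62.47 bar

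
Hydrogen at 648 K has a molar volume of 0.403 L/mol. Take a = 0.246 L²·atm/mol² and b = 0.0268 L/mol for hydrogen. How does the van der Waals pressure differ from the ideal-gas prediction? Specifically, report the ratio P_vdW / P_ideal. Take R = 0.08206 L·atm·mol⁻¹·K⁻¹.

P_vdW / P_ideal ≈ 1.060

Ideal: P_ideal = RT/V_m = (0.08206)(648)/0.403 = 131.948 atm
vdW: P = RT/(V_m − b) − a/V_m² = 53.1749/0.376200 − 0.246/0.162409 = 141.347 − 1.51469 = 139.832 atm
Ratio = 139.832/131.948 = 1.060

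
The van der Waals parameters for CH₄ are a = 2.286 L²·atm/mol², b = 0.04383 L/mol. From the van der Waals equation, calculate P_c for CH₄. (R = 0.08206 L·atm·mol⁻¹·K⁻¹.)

P_c ≈ 44.07 atm

For a van der Waals gas, P_c = a/(27b²).
P_c = 2.286/(27×(0.04383)²) = 2.286/0.051869 = 44.07 atm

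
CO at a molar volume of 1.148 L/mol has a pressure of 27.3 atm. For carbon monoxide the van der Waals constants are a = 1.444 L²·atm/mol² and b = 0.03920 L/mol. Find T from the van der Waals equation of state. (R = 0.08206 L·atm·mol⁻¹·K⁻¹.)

T ≈ 383.7 K

T = (P + a/V_m²)(V_m − b)/R
P + a/V_m² = 27.3 + 1.444/(1.148)² = 28.396 atm
V_m − b = 1.148 − 0.03920 = 1.1088 L/mol
T = (28.396)(1.1088)/0.08206 = 383.7 K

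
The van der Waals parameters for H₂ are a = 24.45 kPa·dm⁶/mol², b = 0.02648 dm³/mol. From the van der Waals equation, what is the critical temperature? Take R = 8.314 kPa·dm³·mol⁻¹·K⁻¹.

T_c ≈ 32.91 K

For a van der Waals gas, T_c = 8a/(27Rb).
T_c = 8×24.45/(27×8.314×0.02648) = 195.60/5.9442 = 32.91 K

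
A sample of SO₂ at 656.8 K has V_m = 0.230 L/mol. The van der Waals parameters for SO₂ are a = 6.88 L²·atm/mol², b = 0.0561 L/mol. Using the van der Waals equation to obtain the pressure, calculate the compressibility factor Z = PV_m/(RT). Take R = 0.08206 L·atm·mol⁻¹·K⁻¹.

Z ≈ 0.7676

P = RT/(V_m − b) − a/V_m² = (0.08206)(656.8)/(0.230 − 0.0561) − 6.88/(0.230)²
  = 53.897/0.17390 − 130.06 = 309.93 − 130.06 = 179.87 atm
Z = PV_m/(RT) = (179.87)(0.230)/((0.08206)(656.8)) = 41.370/53.897 = 0.7676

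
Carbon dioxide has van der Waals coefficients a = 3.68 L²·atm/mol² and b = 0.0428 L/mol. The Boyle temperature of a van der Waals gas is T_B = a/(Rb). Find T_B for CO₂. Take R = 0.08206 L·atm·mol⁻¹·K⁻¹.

For a van der Waals gas the second virial coefficient B₂ = b − a/(RT) vanishes at T_B = a/(Rb).
T_B = 3.68/(0.08206×0.0428) = 3.68/0.0035122 = 1048 K

T_B ≈ 1048 K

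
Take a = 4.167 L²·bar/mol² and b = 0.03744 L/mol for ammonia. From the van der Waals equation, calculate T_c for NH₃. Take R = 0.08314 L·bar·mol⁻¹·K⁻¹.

For a van der Waals gas, T_c = 8a/(27Rb).
T_c = 8×4.167/(27×0.08314×0.03744) = 33.336/0.084045 = 396.6 K

T_c ≈ 396.6 K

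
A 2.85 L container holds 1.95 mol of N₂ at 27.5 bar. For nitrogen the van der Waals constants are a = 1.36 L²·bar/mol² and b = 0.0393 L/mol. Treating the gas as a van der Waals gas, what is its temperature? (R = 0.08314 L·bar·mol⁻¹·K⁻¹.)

T = (P + a n²/V²)(V − nb)/(nR)
P + a n²/V² = 27.5 + (1.36)(1.95)²/(2.85)² = 28.137 bar
V − nb = 2.85 − (1.95)(0.0393) = 2.7734 L
T = (28.137)(2.7734)/((1.95)(0.08314)) = 481.3 K

T ≈ 481.3 K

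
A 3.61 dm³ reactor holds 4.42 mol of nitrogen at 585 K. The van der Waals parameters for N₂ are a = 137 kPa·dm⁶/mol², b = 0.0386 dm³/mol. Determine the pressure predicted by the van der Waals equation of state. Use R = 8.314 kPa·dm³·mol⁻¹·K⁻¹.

P = nRT/(V − nb) − a n²/V²
nRT/(V − nb) = (4.42)(8.314)(585)/(3.61 − 4.42×0.0386) = 21498/3.4394 = 6250.5 kPa
a n²/V² = (137)(4.42)²/(3.61)² = 205.38 kPa
P = 6250.5 − 205.38 = 6045 kPa

P ≈ 6045 kPa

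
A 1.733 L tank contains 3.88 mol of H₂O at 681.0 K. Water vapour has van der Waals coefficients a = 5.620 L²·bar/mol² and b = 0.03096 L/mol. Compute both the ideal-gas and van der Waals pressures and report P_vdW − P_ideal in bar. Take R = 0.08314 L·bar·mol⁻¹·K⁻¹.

ΔP ≈ -18.73 bar

Ideal: P_ideal = nRT/V = (3.88)(0.08314)(681.0)/1.733 = 126.762 bar
vdW: P = nRT/(V − nb) − a n²/V² = 219.679/1.61288 − 84.6057/3.00329 = 136.203 − 28.1710 = 108.032 bar
ΔP = 108.032 − 126.762 = -18.73 bar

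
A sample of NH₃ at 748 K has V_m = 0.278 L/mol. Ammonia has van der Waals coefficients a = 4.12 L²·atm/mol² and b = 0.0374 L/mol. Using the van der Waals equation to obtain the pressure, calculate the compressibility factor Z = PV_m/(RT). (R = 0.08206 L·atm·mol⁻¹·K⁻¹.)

P = RT/(V_m − b) − a/V_m² = (0.08206)(748)/(0.278 − 0.0374) − 4.12/(0.278)²
  = 61.381/0.24060 − 53.310 = 255.12 − 53.310 = 201.81 atm
Z = PV_m/(RT) = (201.81)(0.278)/((0.08206)(748)) = 56.103/61.381 = 0.9140

Z ≈ 0.9140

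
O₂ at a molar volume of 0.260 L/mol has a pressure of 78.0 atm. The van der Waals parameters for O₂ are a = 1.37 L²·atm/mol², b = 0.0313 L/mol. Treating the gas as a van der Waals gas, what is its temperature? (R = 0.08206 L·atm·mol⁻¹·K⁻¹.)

T = (P + a/V_m²)(V_m − b)/R
P + a/V_m² = 78.0 + 1.37/(0.260)² = 98.266 atm
V_m − b = 0.260 − 0.0313 = 0.22870 L/mol
T = (98.266)(0.22870)/0.08206 = 273.9 K

T ≈ 273.9 K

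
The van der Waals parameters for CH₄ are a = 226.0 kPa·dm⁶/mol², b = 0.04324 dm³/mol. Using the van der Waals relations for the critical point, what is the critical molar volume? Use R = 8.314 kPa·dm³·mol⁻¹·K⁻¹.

For a van der Waals gas, V_m,c = 3b.
V_m,c = 3×0.04324 = 0.1297 dm³/mol

V_m,c ≈ 0.1297 dm³/mol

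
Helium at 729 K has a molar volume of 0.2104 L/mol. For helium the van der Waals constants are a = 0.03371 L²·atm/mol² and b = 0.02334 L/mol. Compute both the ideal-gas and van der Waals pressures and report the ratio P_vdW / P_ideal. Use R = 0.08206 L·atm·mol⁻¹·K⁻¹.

P_vdW / P_ideal ≈ 1.122

Ideal: P_ideal = RT/V_m = (0.08206)(729)/0.2104 = 284.324 atm
vdW: P = RT/(V_m − b) − a/V_m² = 59.8217/0.187060 − 0.03371/0.0442682 = 319.800 − 0.761495 = 319.039 atm
Ratio = 319.039/284.324 = 1.122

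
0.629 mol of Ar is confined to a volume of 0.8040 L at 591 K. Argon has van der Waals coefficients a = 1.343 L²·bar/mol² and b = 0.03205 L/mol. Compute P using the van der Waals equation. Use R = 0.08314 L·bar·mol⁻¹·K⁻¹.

P = nRT/(V − nb) − a n²/V²
nRT/(V − nb) = (0.629)(0.08314)(591)/(0.8040 − 0.629×0.03205) = 30.906/0.78384 = 39.429 bar
a n²/V² = (1.343)(0.629)²/(0.8040)² = 0.82199 bar
P = 39.429 − 0.82199 = 38.61 bar

P ≈ 38.61 bar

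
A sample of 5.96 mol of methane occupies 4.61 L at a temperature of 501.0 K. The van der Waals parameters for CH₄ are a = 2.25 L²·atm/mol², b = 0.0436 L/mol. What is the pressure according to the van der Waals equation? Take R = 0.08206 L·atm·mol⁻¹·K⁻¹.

P = nRT/(V − nb) − a n²/V²
nRT/(V − nb) = (5.96)(0.08206)(501.0)/(4.61 − 5.96×0.0436) = 245.03/4.3501 = 56.327 atm
a n²/V² = (2.25)(5.96)²/(4.61)² = 3.7607 atm
P = 56.327 − 3.7607 = 52.57 atm

P ≈ 52.57 atm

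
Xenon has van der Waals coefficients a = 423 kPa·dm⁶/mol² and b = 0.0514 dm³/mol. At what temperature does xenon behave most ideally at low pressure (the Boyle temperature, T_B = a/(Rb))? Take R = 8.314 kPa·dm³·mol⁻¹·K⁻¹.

T_B ≈ 989.8 K

For a van der Waals gas the second virial coefficient B₂ = b − a/(RT) vanishes at T_B = a/(Rb).
T_B = 423/(8.314×0.0514) = 423/0.42734 = 989.8 K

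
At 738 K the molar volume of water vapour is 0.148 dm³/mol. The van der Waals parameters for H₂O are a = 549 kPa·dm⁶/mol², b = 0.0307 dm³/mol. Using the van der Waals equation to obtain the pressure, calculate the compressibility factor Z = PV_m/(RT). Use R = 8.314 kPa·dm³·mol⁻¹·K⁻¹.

P = RT/(V_m − b) − a/V_m² = (8.314)(738)/(0.148 − 0.0307) − 549/(0.148)²
  = 6135.7/0.11730 − 25064 = 52308 − 25064 = 27244 kPa
Z = PV_m/(RT) = (27244)(0.148)/((8.314)(738)) = 4032.1/6135.7 = 0.6572

Z ≈ 0.6572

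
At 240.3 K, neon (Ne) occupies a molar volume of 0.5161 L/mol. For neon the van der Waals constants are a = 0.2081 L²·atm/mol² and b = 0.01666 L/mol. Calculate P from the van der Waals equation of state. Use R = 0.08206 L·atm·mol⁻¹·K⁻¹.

P ≈ 38.70 atm

P = RT/(V_m − b) − a/V_m²
RT/(V_m − b) = (0.08206)(240.3)/(0.5161 − 0.01666) = 19.719/0.49944 = 39.482 atm
a/V_m² = 0.2081/(0.5161)² = 0.78128 atm
P = 39.482 − 0.78128 = 38.70 atm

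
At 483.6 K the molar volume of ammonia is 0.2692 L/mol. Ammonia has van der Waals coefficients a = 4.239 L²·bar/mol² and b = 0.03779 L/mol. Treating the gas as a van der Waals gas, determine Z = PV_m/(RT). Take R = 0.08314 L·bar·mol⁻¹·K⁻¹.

P = RT/(V_m − b) − a/V_m² = (0.08314)(483.6)/(0.2692 − 0.03779) − 4.239/(0.2692)²
  = 40.207/0.23141 − 58.494 = 173.75 − 58.494 = 115.26 bar
Z = PV_m/(RT) = (115.26)(0.2692)/((0.08314)(483.6)) = 31.028/40.207 = 0.7717

Z ≈ 0.7717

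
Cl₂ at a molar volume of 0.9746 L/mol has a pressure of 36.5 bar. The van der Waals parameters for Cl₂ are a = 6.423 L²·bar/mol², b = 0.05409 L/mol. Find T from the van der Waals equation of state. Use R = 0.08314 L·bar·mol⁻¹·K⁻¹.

T = (P + a/V_m²)(V_m − b)/R
P + a/V_m² = 36.5 + 6.423/(0.9746)² = 43.262 bar
V_m − b = 0.9746 − 0.05409 = 0.92051 L/mol
T = (43.262)(0.92051)/0.08314 = 479.0 K

T ≈ 479.0 K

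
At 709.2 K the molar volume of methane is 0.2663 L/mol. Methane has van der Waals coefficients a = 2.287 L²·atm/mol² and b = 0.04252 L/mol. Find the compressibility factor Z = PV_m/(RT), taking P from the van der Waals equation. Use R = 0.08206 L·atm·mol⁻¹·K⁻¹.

Z ≈ 1.042

P = RT/(V_m − b) − a/V_m² = (0.08206)(709.2)/(0.2663 − 0.04252) − 2.287/(0.2663)²
  = 58.197/0.22378 − 32.250 = 260.06 − 32.250 = 227.81 atm
Z = PV_m/(RT) = (227.81)(0.2663)/((0.08206)(709.2)) = 60.666/58.197 = 1.042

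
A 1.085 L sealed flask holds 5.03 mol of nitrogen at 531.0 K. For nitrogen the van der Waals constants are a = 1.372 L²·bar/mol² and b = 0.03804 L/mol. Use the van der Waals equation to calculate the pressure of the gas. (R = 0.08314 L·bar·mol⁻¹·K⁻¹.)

P ≈ 219.0 bar

P = nRT/(V − nb) − a n²/V²
nRT/(V − nb) = (5.03)(0.08314)(531.0)/(1.085 − 5.03×0.03804) = 222.06/0.89366 = 248.48 bar
a n²/V² = (1.372)(5.03)²/(1.085)² = 29.487 bar
P = 248.48 − 29.487 = 219.0 bar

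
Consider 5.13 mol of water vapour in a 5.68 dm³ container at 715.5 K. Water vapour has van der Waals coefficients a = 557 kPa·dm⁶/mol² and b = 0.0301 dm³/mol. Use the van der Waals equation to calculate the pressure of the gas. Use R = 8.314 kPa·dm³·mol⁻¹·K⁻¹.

P = nRT/(V − nb) − a n²/V²
nRT/(V − nb) = (5.13)(8.314)(715.5)/(5.68 − 5.13×0.0301) = 30517/5.5256 = 5522.8 kPa
a n²/V² = (557)(5.13)²/(5.68)² = 454.35 kPa
P = 5522.8 − 454.35 = 5068 kPa

P ≈ 5068 kPa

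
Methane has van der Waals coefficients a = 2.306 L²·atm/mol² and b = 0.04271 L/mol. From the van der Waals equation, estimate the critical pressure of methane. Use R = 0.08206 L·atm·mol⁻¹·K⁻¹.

P_c ≈ 46.82 atm

For a van der Waals gas, P_c = a/(27b²).
P_c = 2.306/(27×(0.04271)²) = 2.306/0.049252 = 46.82 atm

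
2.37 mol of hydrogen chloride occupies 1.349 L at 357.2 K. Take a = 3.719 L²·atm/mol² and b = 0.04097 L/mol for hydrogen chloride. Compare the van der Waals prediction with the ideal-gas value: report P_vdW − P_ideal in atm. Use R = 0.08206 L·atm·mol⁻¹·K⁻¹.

ΔP ≈ -7.485 atm

Ideal: P_ideal = nRT/V = (2.37)(0.08206)(357.2)/1.349 = 51.4967 atm
vdW: P = nRT/(V − nb) − a n²/V² = 69.4690/1.25190 − 20.8893/1.81980 = 55.4909 − 11.4789 = 44.0120 atm
ΔP = 44.0120 − 51.4967 = -7.485 atm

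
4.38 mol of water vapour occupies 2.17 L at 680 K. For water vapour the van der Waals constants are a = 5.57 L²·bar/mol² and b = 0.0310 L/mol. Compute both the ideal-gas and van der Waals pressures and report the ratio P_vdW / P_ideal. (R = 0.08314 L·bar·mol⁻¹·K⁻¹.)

Ideal: P_ideal = nRT/V = (4.38)(0.08314)(680)/2.17 = 114.113 bar
vdW: P = nRT/(V − nb) − a n²/V² = 247.624/2.03422 − 106.857/4.70890 = 121.729 − 22.6926 = 99.036 bar
Ratio = 99.036/114.113 = 0.8679

P_vdW / P_ideal ≈ 0.8679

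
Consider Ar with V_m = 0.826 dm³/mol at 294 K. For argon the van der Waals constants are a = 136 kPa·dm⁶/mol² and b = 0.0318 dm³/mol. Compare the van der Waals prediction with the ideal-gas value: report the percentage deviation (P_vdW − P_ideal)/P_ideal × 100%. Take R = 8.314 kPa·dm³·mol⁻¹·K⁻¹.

-2.73 %

Ideal: P_ideal = RT/V_m = (8.314)(294)/0.826 = 2959.22 kPa
vdW: P = RT/(V_m − b) − a/V_m² = 2444.32/0.794200 − 136/0.682276 = 3077.71 − 199.333 = 2878.38 kPa
% deviation = (2878.38 − 2959.22)/2959.22 × 100% = -2.73%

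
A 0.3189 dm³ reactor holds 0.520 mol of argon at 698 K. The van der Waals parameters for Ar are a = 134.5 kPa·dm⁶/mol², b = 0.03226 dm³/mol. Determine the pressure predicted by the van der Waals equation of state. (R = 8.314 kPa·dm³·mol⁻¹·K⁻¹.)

P = nRT/(V − nb) − a n²/V²
nRT/(V − nb) = (0.520)(8.314)(698)/(0.3189 − 0.520×0.03226) = 3017.6/0.30212 = 9988.1 kPa
a n²/V² = (134.5)(0.520)²/(0.3189)² = 357.62 kPa
P = 9988.1 − 357.62 = 9630 kPa

P ≈ 9630 kPa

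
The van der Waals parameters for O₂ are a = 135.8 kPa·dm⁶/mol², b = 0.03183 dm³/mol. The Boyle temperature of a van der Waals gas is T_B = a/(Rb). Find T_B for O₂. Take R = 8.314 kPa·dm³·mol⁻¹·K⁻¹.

For a van der Waals gas the second virial coefficient B₂ = b − a/(RT) vanishes at T_B = a/(Rb).
T_B = 135.8/(8.314×0.03183) = 135.8/0.26463 = 513.2 K

T_B ≈ 513.2 K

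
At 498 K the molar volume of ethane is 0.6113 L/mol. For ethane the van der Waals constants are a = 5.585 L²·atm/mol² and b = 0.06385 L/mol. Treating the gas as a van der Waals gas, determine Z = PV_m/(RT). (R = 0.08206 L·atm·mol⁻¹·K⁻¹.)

Z ≈ 0.8931

P = RT/(V_m − b) − a/V_m² = (0.08206)(498)/(0.6113 − 0.06385) − 5.585/(0.6113)²
  = 40.866/0.54745 − 14.946 = 74.648 − 14.946 = 59.702 atm
Z = PV_m/(RT) = (59.702)(0.6113)/((0.08206)(498)) = 36.496/40.866 = 0.8931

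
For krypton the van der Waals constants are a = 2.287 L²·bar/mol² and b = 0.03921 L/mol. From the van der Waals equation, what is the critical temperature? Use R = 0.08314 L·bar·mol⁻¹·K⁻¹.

T_c ≈ 207.9 K

For a van der Waals gas, T_c = 8a/(27Rb).
T_c = 8×2.287/(27×0.08314×0.03921) = 18.296/0.088018 = 207.9 K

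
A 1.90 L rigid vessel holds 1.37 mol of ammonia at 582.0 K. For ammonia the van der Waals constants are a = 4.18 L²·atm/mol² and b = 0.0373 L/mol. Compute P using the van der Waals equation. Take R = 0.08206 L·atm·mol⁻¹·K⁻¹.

P ≈ 33.22 atm

P = nRT/(V − nb) − a n²/V²
nRT/(V − nb) = (1.37)(0.08206)(582.0)/(1.90 − 1.37×0.0373) = 65.430/1.8489 = 35.389 atm
a n²/V² = (4.18)(1.37)²/(1.90)² = 2.1733 atm
P = 35.389 − 2.1733 = 33.22 atm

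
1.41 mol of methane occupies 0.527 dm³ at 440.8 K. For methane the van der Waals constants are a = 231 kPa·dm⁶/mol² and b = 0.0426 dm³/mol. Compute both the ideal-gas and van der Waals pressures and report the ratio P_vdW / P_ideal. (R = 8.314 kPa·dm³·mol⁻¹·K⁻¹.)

Ideal: P_ideal = nRT/V = (1.41)(8.314)(440.8)/0.527 = 9805.28 kPa
vdW: P = nRT/(V − nb) − a n²/V² = 5167.38/0.466934 − 459.251/0.277729 = 11066.6 − 1653.59 = 9413.0 kPa
Ratio = 9413.0/9805.28 = 0.9600

P_vdW / P_ideal ≈ 0.9600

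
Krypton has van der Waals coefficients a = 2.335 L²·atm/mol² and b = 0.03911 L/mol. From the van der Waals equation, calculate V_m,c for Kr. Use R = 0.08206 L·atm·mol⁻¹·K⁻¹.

V_m,c ≈ 0.1173 L/mol

For a van der Waals gas, V_m,c = 3b.
V_m,c = 3×0.03911 = 0.1173 L/mol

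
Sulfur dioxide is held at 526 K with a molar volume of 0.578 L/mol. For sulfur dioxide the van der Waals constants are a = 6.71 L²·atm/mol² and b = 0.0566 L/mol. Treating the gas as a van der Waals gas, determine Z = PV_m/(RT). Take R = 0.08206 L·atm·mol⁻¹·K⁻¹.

P = RT/(V_m − b) − a/V_m² = (0.08206)(526)/(0.578 − 0.0566) − 6.71/(0.578)²
  = 43.164/0.52140 − 20.085 = 82.785 − 20.085 = 62.700 atm
Z = PV_m/(RT) = (62.700)(0.578)/((0.08206)(526)) = 36.241/43.164 = 0.8396

Z ≈ 0.8396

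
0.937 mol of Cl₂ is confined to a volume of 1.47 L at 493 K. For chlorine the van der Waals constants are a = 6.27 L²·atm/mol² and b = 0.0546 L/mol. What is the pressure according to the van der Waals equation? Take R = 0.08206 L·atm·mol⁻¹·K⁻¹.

P = nRT/(V − nb) − a n²/V²
nRT/(V − nb) = (0.937)(0.08206)(493)/(1.47 − 0.937×0.0546) = 37.907/1.4188 = 26.718 atm
a n²/V² = (6.27)(0.937)²/(1.47)² = 2.5475 atm
P = 26.718 − 2.5475 = 24.17 atm

P ≈ 24.17 atm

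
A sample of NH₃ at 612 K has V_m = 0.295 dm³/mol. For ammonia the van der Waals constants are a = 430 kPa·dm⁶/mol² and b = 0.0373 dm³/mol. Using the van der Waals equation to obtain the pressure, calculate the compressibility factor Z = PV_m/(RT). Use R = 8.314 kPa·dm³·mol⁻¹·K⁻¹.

P = RT/(V_m − b) − a/V_m² = (8.314)(612)/(0.295 − 0.0373) − 430/(0.295)²
  = 5088.2/0.25770 − 4941.1 = 19745 − 4941.1 = 14804 kPa
Z = PV_m/(RT) = (14804)(0.295)/((8.314)(612)) = 4367.2/5088.2 = 0.8583

Z ≈ 0.8583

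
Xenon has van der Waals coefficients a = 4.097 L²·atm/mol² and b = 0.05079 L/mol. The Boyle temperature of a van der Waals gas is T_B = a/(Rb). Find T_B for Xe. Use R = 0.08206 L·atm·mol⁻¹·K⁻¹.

T_B ≈ 983.0 K

For a van der Waals gas the second virial coefficient B₂ = b − a/(RT) vanishes at T_B = a/(Rb).
T_B = 4.097/(0.08206×0.05079) = 4.097/0.0041678 = 983.0 K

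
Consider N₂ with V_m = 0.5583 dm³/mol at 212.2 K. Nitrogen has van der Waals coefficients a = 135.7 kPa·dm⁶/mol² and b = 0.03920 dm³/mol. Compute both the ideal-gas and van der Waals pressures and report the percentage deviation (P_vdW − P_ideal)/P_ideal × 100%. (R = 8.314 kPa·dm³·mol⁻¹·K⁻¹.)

Ideal: P_ideal = RT/V_m = (8.314)(212.2)/0.5583 = 3160.01 kPa
vdW: P = RT/(V_m − b) − a/V_m² = 1764.23/0.519100 − 135.7/0.311699 = 3398.63 − 435.356 = 2963.27 kPa
% deviation = (2963.27 − 3160.01)/3160.01 × 100% = -6.23%

-6.23 %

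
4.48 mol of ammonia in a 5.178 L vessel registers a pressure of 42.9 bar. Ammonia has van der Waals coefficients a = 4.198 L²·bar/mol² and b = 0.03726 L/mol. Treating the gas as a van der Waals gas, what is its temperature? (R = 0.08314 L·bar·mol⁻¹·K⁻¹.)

T = (P + a n²/V²)(V − nb)/(nR)
P + a n²/V² = 42.9 + (4.198)(4.48)²/(5.178)² = 46.042 bar
V − nb = 5.178 − (4.48)(0.03726) = 5.0111 L
T = (46.042)(5.0111)/((4.48)(0.08314)) = 619.4 K

T ≈ 619.4 K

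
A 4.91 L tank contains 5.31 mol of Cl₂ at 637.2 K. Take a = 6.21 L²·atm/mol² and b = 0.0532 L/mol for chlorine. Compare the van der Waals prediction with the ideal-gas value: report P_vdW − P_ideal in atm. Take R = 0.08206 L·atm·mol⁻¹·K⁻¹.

ΔP ≈ -3.811 atm

Ideal: P_ideal = nRT/V = (5.31)(0.08206)(637.2)/4.91 = 56.5484 atm
vdW: P = nRT/(V − nb) − a n²/V² = 277.653/4.62751 − 175.098/24.1081 = 60.0005 − 7.26304 = 52.7375 atm
ΔP = 52.7375 − 56.5484 = -3.811 atm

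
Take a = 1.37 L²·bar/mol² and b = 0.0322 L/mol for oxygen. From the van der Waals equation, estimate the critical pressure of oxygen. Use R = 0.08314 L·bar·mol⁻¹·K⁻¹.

P_c ≈ 48.94 bar

For a van der Waals gas, P_c = a/(27b²).
P_c = 1.37/(27×(0.0322)²) = 1.37/0.027995 = 48.94 bar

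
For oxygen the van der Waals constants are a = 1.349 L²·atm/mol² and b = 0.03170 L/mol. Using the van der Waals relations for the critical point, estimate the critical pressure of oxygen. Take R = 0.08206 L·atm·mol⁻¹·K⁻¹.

P_c ≈ 49.72 atm

For a van der Waals gas, P_c = a/(27b²).
P_c = 1.349/(27×(0.03170)²) = 1.349/0.027132 = 49.72 atm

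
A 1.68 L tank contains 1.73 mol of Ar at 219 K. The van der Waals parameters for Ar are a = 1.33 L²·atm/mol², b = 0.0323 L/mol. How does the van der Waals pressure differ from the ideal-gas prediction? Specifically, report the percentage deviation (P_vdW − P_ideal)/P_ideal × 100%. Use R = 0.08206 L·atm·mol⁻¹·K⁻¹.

Ideal: P_ideal = nRT/V = (1.73)(0.08206)(219)/1.68 = 18.5060 atm
vdW: P = nRT/(V − nb) − a n²/V² = 31.0901/1.62412 − 3.98056/2.82240 = 19.1427 − 1.41035 = 17.7324 atm
% deviation = (17.7324 − 18.5060)/18.5060 × 100% = -4.18%

-4.18 %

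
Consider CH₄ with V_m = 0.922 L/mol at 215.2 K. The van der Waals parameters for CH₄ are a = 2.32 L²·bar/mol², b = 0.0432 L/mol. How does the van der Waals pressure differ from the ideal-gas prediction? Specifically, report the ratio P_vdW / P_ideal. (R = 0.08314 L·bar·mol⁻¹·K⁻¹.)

Ideal: P_ideal = RT/V_m = (0.08314)(215.2)/0.922 = 19.4053 bar
vdW: P = RT/(V_m − b) − a/V_m² = 17.8917/0.878800 − 2.32/0.850084 = 20.3592 − 2.72914 = 17.6301 bar
Ratio = 17.6301/19.4053 = 0.9085

P_vdW / P_ideal ≈ 0.9085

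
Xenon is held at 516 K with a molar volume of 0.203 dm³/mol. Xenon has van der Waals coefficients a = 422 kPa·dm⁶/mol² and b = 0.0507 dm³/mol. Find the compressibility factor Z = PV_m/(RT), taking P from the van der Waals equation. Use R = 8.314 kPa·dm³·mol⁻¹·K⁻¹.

Z ≈ 0.8483

P = RT/(V_m − b) − a/V_m² = (8.314)(516)/(0.203 − 0.0507) − 422/(0.203)²
  = 4290.0/0.15230 − 10240 = 28168 − 10240 = 17928 kPa
Z = PV_m/(RT) = (17928)(0.203)/((8.314)(516)) = 3639.4/4290.0 = 0.8483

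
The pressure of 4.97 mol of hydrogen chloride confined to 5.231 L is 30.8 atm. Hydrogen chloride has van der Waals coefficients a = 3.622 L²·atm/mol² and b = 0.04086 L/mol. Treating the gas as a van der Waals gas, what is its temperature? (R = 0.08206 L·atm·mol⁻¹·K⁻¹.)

T = (P + a n²/V²)(V − nb)/(nR)
P + a n²/V² = 30.8 + (3.622)(4.97)²/(5.231)² = 34.070 atm
V − nb = 5.231 − (4.97)(0.04086) = 5.0279 L
T = (34.070)(5.0279)/((4.97)(0.08206)) = 420.0 K

T ≈ 420.0 K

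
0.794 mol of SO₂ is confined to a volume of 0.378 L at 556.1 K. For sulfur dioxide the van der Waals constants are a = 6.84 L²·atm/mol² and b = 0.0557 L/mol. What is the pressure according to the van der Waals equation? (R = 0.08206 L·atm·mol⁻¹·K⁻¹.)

P = nRT/(V − nb) − a n²/V²
nRT/(V − nb) = (0.794)(0.08206)(556.1)/(0.378 − 0.794×0.0557) = 36.233/0.33377 = 108.56 atm
a n²/V² = (6.84)(0.794)²/(0.378)² = 30.180 atm
P = 108.56 − 30.180 = 78.38 atm

P ≈ 78.38 atm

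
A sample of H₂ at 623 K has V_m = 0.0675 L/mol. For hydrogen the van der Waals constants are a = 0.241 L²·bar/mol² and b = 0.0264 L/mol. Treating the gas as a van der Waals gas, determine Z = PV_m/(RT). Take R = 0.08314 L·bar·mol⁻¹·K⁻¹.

Z ≈ 1.573

P = RT/(V_m − b) − a/V_m² = (0.08314)(623)/(0.0675 − 0.0264) − 0.241/(0.0675)²
  = 51.796/0.041100 − 52.894 = 1260.2 − 52.894 = 1207.3 bar
Z = PV_m/(RT) = (1207.3)(0.0675)/((0.08314)(623)) = 81.493/51.796 = 1.573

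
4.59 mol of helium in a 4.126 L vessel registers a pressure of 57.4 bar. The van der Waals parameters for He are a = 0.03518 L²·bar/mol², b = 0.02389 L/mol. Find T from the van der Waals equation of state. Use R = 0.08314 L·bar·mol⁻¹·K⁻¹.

T = (P + a n²/V²)(V − nb)/(nR)
P + a n²/V² = 57.4 + (0.03518)(4.59)²/(4.126)² = 57.444 bar
V − nb = 4.126 − (4.59)(0.02389) = 4.0163 L
T = (57.444)(4.0163)/((4.59)(0.08314)) = 604.6 K

T ≈ 604.6 K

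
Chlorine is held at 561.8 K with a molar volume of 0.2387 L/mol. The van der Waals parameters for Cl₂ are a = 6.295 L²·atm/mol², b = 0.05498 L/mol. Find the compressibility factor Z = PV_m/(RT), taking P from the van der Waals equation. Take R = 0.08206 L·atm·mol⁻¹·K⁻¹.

P = RT/(V_m − b) − a/V_m² = (0.08206)(561.8)/(0.2387 − 0.05498) − 6.295/(0.2387)²
  = 46.101/0.18372 − 110.48 = 250.93 − 110.48 = 140.45 atm
Z = PV_m/(RT) = (140.45)(0.2387)/((0.08206)(561.8)) = 33.525/46.101 = 0.7272

Z ≈ 0.7272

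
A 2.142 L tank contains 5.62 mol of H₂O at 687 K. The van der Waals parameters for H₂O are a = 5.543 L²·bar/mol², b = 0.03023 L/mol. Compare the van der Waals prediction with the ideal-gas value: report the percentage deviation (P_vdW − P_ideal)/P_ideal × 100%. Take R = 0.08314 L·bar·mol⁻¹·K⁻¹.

-16.85 %

Ideal: P_ideal = nRT/V = (5.62)(0.08314)(687)/2.142 = 149.859 bar
vdW: P = nRT/(V − nb) − a n²/V² = 320.999/1.97211 − 175.072/4.58816 = 162.769 − 38.1573 = 124.612 bar
% deviation = (124.612 − 149.859)/149.859 × 100% = -16.85%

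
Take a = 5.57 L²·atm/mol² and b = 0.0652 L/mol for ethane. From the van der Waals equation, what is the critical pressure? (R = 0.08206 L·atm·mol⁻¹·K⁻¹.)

For a van der Waals gas, P_c = a/(27b²).
P_c = 5.57/(27×(0.0652)²) = 5.57/0.11478 = 48.53 atm

P_c ≈ 48.53 atm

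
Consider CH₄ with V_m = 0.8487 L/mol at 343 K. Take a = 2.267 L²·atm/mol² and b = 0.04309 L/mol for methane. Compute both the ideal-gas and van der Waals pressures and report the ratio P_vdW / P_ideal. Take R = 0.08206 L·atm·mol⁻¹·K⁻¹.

P_vdW / P_ideal ≈ 0.9586

Ideal: P_ideal = RT/V_m = (0.08206)(343)/0.8487 = 33.1643 atm
vdW: P = RT/(V_m − b) − a/V_m² = 28.1466/0.805610 − 2.267/0.720292 = 34.9382 − 3.14733 = 31.7909 atm
Ratio = 31.7909/33.1643 = 0.9586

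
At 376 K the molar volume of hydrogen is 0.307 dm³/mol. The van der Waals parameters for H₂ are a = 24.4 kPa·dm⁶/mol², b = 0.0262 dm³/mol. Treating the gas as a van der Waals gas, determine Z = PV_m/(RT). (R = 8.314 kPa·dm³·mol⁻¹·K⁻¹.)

P = RT/(V_m − b) − a/V_m² = (8.314)(376)/(0.307 − 0.0262) − 24.4/(0.307)²
  = 3126.1/0.28080 − 258.89 = 11133 − 258.89 = 10874 kPa
Z = PV_m/(RT) = (10874)(0.307)/((8.314)(376)) = 3338.3/3126.1 = 1.068

Z ≈ 1.068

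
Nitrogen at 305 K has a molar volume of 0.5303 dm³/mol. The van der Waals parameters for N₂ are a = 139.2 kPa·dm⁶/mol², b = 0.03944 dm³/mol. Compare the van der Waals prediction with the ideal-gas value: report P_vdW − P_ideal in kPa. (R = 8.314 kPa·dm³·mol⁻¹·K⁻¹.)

Ideal: P_ideal = RT/V_m = (8.314)(305)/0.5303 = 4781.77 kPa
vdW: P = RT/(V_m − b) − a/V_m² = 2535.77/0.490860 − 139.2/0.281218 = 5165.97 − 494.990 = 4670.98 kPa
ΔP = 4670.98 − 4781.77 = -110.8 kPa

ΔP ≈ -110.8 kPa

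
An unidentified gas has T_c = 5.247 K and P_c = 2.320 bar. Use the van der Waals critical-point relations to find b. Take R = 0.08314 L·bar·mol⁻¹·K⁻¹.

b ≈ 0.02350 L/mol

From T_c = 8a/(27Rb) and P_c = a/(27b²): b = R T_c/(8 P_c).
b = (0.08314)(5.247)/(8×2.320) = 0.43624/18.560 = 0.02350 L/mol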